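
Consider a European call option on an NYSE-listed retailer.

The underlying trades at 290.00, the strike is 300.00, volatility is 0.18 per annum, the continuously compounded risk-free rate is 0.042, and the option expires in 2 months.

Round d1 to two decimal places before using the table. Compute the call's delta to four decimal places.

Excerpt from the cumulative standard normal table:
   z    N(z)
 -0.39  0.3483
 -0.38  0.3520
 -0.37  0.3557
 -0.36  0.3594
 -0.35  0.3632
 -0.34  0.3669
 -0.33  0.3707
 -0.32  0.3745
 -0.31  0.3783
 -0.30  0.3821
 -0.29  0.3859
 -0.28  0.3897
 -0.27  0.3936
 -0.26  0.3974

0.3707

σ√T = 0.18 × 0.4082 = 0.0735
d₁ = [ln(290/300) + (0.042 + 0.18²/2)·0.1667] / 0.0735 = [-0.0339 + 0.0097] / 0.0735 = -0.3293 which rounds to -0.33
N(d₁) = N(-0.33) = 0.3707
Δ_call = N(d₁) = 0.3707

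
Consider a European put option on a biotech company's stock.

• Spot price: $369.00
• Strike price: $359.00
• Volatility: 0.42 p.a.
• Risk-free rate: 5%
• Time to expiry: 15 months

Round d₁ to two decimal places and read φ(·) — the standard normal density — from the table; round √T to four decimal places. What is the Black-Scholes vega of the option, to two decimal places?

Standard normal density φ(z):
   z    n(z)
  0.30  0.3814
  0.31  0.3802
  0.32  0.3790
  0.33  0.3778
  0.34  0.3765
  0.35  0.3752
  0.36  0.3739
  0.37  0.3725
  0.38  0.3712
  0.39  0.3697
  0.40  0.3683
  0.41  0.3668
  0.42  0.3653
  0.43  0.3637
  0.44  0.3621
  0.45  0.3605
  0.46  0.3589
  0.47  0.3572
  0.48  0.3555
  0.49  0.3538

150.04

σ√T = 0.42·√1.25 = 0.4696
d₁ = [ln(369/359) + (0.05 + 0.42²/2)·1.25] / 0.4696 = [0.0275 + 0.1727] / 0.4696 = 0.4264 ⇒ 0.43
√T = √1.25 = 1.1180
φ(d₁) = φ(0.43) = 0.3637
vega = S·φ(d₁)·√T = 369·0.3637·1.1180 = 150.0415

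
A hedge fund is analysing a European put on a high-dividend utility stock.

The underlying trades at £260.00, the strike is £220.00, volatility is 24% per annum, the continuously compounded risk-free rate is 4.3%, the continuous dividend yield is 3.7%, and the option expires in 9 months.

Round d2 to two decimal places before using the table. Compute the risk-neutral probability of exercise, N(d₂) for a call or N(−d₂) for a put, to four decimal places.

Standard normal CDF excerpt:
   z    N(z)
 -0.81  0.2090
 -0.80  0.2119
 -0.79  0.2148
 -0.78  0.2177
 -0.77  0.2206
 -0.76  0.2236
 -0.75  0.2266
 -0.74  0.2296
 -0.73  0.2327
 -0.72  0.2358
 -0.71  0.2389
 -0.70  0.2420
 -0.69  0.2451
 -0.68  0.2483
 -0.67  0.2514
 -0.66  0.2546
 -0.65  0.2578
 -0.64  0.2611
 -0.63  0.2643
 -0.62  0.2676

σ√T = 0.24·√0.75 = 0.2078
ln(S/K) + (r − q + σ²/2)T = ln(260/220) + (0.043 − 0.037 + 0.24²/2)·0.75 = 0.1671 + 0.0261 = 0.1932
d₁ = 0.1932 / 0.2078 = 0.9293 ≈ 0.93
d₂ = d₁ − σ√T = 0.9293 − 0.2078 = 0.7215 ≈ 0.72
Risk-neutral Pr[S_T < K] = N(−d₂) = N(-0.72) = 0.2358

0.2358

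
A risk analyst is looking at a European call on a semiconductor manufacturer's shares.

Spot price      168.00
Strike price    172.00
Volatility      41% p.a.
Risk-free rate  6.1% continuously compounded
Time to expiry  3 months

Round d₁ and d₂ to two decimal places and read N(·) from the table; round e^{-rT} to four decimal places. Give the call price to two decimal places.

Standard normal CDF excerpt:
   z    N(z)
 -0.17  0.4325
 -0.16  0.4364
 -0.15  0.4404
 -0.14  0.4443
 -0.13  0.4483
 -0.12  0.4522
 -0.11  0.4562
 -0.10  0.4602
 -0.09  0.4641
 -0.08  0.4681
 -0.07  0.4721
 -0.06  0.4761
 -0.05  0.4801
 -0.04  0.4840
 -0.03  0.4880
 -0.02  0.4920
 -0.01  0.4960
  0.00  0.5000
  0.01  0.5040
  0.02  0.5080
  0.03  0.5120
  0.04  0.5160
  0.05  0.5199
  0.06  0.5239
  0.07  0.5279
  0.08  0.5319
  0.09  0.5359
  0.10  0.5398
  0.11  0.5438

12.75

σ√T = 0.41·√0.25 = 0.2050
ln(S/K) + (r + σ²/2)T = ln(168/172) + (0.061 + 0.41²/2)·0.25 = -0.0235 + 0.0363 = 0.0127
d₁ = 0.0127 / 0.2050 = 0.0621 → 0.06
d₂ = d₁ − σ√T = 0.0621 − 0.2050 = -0.1429 → -0.14
exp(−rT) = exp(−0.061·0.25) = 0.9849
N(d₁) = N(0.06) = 0.5239;  N(d₂) = N(-0.14) = 0.4443
C = 168·0.5239 − 172·0.9849·0.4443 = 88.0152 − 75.2657 = 12.7495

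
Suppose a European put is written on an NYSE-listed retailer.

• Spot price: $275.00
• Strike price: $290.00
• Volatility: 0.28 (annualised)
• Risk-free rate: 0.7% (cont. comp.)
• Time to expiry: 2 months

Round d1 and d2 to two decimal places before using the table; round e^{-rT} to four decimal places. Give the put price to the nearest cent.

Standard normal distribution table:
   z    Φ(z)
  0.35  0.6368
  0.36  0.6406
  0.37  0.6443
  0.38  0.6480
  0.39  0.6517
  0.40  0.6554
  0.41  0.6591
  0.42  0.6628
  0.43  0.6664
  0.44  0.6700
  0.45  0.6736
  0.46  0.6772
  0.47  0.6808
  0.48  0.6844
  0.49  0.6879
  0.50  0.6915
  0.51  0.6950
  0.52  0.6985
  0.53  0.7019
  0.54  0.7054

$21.07

σ√T = 0.28 × 0.4082 = 0.1143
d₁ = [ln(275/290) + (0.007 + 0.28²/2)·0.1667] / 0.1143 = [-0.0531 + 0.0077] / 0.1143 = -0.3973 ≈ -0.40
d₂ = d₁ − σ√T = -0.3973 − 0.1143 = -0.5116 ≈ -0.51
e^(−rT) = e^(−0.007·0.1667) = 0.9988
N(−d₂) = N(0.51) = 0.6950;  N(−d₁) = N(0.40) = 0.6554
P = 290·0.9988·0.6950 − 275·0.6554 = 201.3081 − 180.2350 = 21.0731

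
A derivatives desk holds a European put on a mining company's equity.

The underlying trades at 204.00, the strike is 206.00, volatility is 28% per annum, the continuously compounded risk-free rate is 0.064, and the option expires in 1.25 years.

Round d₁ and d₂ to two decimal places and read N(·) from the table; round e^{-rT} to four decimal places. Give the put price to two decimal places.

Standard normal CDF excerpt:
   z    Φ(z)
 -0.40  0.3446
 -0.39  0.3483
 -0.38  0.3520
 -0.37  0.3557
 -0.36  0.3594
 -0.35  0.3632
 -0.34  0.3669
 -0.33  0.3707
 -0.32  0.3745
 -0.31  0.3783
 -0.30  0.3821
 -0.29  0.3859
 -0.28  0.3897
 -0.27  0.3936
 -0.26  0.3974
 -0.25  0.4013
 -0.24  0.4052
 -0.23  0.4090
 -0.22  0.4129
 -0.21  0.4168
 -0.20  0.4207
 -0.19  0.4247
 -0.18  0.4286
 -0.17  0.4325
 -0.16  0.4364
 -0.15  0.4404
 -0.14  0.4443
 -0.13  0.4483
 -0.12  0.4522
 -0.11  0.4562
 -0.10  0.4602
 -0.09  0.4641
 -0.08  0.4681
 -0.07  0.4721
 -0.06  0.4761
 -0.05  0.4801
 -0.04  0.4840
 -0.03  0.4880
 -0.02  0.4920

17.97

σ√T = 0.28 × 1.1180 = 0.3130
d₁ = [ln(204/206) + (0.064 + ½·0.28²)·1.25] / (σ√T) = (-0.0098 + 0.1290) / 0.3130 = 0.3809 ≈ 0.38
d₂ = 0.3809 − 0.3130 = 0.0679 ≈ 0.07
e^(−rT) = e^(−0.064·1.25) = 0.9231
P = 206·0.9231·N(-0.07) − 204·N(-0.38) = 206·0.9231·0.4721 − 204·0.3520 = 89.7739 − 71.8080 = 17.9659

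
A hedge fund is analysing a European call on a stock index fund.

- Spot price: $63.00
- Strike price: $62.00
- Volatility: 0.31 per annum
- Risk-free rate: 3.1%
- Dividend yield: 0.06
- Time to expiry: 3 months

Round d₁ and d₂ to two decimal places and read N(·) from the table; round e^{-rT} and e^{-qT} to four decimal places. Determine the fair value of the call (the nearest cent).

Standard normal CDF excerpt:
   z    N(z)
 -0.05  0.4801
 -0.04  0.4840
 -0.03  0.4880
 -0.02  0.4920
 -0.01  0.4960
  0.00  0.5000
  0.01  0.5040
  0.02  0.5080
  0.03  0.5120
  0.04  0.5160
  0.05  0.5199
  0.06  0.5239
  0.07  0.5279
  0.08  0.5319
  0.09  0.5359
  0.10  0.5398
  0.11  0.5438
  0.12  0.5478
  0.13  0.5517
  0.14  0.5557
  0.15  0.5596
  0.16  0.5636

σ√T = 0.31 × 0.5000 = 0.1550
ln(S/K) + (r − q + σ²/2)T = ln(63/62) + (0.031 − 0.06 + 0.31²/2)·0.25 = 0.0160 + 0.0048 = 0.0208
d₁ = 0.0208 / 0.1550 = 0.1340 ≈ 0.13
d₂ = d₁ − σ√T = 0.1340 − 0.1550 = -0.0210 ≈ -0.02
e^(−qT) = e^(−0.06·0.25) = 0.9851;  e^(−rT) = e^(−0.031·0.25) = 0.9923
N(d₁) = N(0.13) = 0.5517;  N(d₂) = N(-0.02) = 0.4920
C = 63·0.9851·0.5517 − 62·0.9923·0.4920 = 34.2392 − 30.2691 = 3.9701

$3.97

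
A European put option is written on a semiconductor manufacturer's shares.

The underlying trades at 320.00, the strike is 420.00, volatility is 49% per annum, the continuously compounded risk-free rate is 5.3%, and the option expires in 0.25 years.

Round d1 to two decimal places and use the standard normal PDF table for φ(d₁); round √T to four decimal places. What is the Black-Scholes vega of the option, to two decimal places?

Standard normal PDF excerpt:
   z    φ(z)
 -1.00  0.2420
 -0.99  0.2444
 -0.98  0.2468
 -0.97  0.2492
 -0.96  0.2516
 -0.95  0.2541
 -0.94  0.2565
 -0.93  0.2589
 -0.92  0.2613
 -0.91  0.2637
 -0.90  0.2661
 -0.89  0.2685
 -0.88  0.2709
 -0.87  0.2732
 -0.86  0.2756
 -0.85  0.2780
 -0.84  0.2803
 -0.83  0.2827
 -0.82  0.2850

41.42

σ√T = 0.49 × 0.5000 = 0.2450
d₁ = [ln(320/420) + (0.053 + ½·0.49²)·0.25] / (σ√T) = (-0.2719 + 0.0433) / 0.2450 = -0.9334 → -0.93
√T = √0.25 = 0.5000
φ(d₁) = φ(-0.93) = 0.2589
vega = S·φ(d₁)·√T = 320·0.2589·0.5000 = 41.4240
(The call has the same vega.)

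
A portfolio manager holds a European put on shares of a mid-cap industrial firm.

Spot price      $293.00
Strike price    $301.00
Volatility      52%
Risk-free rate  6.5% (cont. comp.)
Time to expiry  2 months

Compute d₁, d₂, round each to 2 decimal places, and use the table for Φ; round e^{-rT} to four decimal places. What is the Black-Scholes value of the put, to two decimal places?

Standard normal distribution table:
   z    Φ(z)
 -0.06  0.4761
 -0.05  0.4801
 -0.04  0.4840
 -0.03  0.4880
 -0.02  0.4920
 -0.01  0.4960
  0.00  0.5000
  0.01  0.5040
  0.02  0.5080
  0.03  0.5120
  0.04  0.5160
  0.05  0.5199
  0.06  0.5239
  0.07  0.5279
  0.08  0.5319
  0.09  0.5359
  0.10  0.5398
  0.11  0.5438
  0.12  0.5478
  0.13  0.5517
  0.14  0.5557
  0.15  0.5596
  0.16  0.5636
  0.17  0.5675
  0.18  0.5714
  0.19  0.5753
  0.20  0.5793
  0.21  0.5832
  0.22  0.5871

$27.15

T = 0.1667;  σ√T = 0.2123
d₁ = [ln(293/301) + (0.065 + 0.52²/2)·0.1667] / 0.2123 = [-0.0269 + 0.0334] / 0.2123 = 0.0303 which rounds to 0.03
d₂ = d₁ − σ√T = 0.0303 − 0.2123 = -0.1820 which rounds to -0.18
exp(−rT) = exp(−0.065·0.1667) = 0.9892
N(−d₂) = N(0.18) = 0.5714;  N(−d₁) = N(-0.03) = 0.4880
P = 301·0.9892·0.5714 − 293·0.4880 = 170.1339 − 142.9840 = 27.1499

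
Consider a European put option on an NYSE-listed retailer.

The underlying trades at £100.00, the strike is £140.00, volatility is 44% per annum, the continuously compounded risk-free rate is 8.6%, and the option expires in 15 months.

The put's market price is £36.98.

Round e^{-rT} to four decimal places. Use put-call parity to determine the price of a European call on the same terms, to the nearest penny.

£11.25

exp(−rT) = exp(−0.086·1.25) = 0.8981
Put-call parity: C − P = S − K·e^(−rT) = 100 − 140·0.8981 = 100 − 125.7340 = -25.7340
C = P + (C − P) = 36.98 + (-25.7340) = 11.2460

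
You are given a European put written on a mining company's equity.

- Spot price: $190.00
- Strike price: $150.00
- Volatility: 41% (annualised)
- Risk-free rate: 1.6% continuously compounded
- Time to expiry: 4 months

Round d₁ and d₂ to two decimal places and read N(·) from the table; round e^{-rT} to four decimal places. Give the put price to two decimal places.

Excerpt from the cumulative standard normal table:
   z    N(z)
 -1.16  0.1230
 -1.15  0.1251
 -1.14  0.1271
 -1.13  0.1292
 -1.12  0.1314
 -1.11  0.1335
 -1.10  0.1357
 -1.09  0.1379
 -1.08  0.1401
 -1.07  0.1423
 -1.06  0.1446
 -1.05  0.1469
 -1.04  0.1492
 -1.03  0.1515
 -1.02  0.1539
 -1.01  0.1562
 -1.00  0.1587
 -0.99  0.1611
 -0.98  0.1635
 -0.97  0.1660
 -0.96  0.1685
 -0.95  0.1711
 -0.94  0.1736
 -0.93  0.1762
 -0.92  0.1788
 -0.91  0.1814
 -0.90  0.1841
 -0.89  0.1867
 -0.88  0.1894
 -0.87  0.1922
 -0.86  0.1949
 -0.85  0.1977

σ√T = 0.41 × 0.5774 = 0.2367
d₁ = [ln(190/150) + (0.016 + 0.41²/2)·0.3333] / 0.2367 = [0.2364 + 0.0333] / 0.2367 = 1.1395 ≈ 1.14
d₂ = d₁ − σ√T = 1.1395 − 0.2367 = 0.9028 ≈ 0.90
exp(−rT) = exp(−0.016·0.3333) = 0.9947
P = 150·0.9947·N(-0.90) − 190·N(-1.14) = 150·0.9947·0.1841 − 190·0.1271 = 27.4686 − 24.1490 = 3.3196

$3.32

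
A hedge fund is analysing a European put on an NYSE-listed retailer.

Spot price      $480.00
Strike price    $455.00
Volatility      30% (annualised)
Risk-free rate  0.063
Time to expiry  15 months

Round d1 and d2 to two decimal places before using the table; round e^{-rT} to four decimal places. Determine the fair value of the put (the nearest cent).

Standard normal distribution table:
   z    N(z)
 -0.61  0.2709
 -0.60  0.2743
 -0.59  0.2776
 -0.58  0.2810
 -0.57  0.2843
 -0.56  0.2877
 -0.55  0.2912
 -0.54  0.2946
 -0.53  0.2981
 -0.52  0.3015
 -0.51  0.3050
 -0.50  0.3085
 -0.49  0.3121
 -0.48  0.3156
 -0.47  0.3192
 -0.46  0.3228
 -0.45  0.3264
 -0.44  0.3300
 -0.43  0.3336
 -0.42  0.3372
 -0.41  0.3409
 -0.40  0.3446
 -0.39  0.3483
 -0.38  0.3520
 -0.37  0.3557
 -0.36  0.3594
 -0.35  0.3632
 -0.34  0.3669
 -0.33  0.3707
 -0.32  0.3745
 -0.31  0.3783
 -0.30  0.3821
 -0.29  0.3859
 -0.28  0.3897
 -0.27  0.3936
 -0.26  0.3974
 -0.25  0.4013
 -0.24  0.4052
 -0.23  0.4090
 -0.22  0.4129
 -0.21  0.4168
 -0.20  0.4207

$33.91

T = 1.25;  σ√T = 0.3354
d₁ = [ln(480/455) + (0.063 + 0.3²/2)·1.25] / 0.3354 = [0.0535 + 0.1350] / 0.3354 = 0.5620 ⇒ 0.56
d₂ = d₁ − σ√T = 0.5620 − 0.3354 = 0.2266 ⇒ 0.23
exp(−rT) = exp(−0.063·1.25) = 0.9243
N(−d₂) = N(-0.23) = 0.4090;  N(−d₁) = N(-0.56) = 0.2877
P = 455·0.9243·0.4090 − 480·0.2877 = 172.0076 − 138.0960 = 33.9116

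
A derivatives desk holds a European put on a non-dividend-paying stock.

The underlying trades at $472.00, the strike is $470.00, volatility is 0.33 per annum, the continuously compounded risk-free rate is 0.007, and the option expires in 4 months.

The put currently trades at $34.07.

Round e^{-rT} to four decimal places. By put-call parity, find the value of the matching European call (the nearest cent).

$37.15

exp(−rT) = exp(−0.007·0.3333) = 0.9977
Put-call parity: C − P = S − K·e^(−rT) = 472 − 470·0.9977 = 472 − 468.9190 = 3.0810
C = P + (C − P) = 34.07 + (3.0810) = 37.1510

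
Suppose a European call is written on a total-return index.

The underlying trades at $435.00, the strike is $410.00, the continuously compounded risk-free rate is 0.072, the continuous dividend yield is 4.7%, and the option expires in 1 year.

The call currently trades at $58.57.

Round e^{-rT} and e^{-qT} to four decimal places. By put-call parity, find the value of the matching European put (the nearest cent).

exp(−qT) = exp(−0.047·1) = 0.9541;  exp(−rT) = exp(−0.072·1) = 0.9305
Put-call parity: C − P = S·e^(−qT) − K·e^(−rT) = 435·0.9541 − 410·0.9305 = 415.0335 − 381.5050 = 33.5285
P = C − (C − P) = 58.57 − (33.5285) = 25.0415

$25.04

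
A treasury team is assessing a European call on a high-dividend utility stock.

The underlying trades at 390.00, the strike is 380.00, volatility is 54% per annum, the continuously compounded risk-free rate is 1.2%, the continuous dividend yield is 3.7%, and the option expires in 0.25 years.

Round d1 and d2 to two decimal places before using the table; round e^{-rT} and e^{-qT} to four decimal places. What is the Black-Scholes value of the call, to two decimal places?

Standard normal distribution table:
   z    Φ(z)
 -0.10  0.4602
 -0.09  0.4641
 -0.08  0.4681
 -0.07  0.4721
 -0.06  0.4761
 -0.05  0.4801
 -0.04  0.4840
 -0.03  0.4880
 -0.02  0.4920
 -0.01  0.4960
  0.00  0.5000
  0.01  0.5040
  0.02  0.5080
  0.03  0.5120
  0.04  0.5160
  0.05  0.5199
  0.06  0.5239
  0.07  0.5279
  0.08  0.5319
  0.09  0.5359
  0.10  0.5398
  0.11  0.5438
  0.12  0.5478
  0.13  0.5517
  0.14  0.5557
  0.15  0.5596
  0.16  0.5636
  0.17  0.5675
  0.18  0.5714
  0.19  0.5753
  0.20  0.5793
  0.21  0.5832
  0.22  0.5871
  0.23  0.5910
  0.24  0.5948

σ√T = 0.54·√0.25 = 0.2700
d₁ = [ln(390/380) + (0.012 − 0.037 + ½·0.54²)·0.25] / (σ√T) = (0.0260 + 0.0302) / 0.2700 = 0.2081 → 0.21
d₂ = 0.2081 − 0.2700 = -0.0619 → -0.06
exp(−qT) = exp(−0.037·0.25) = 0.9908;  exp(−rT) = exp(−0.012·0.25) = 0.9970
N(d₁) = N(0.21) = 0.5832;  N(d₂) = N(-0.06) = 0.4761
C = 390·0.9908·0.5832 − 380·0.9970·0.4761 = 225.3555 − 180.3752 = 44.9802

44.98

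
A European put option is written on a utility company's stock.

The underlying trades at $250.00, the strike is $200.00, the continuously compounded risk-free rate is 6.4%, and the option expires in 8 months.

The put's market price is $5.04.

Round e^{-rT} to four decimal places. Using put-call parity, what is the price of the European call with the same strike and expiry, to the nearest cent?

$63.40

exp(−rT) = exp(−0.064·0.6667) = 0.9582
Put-call parity: C − P = S − K·e^(−rT) = 250 − 200·0.9582 = 250 − 191.6400 = 58.3600
C = P + (C − P) = 5.04 + (58.3600) = 63.4000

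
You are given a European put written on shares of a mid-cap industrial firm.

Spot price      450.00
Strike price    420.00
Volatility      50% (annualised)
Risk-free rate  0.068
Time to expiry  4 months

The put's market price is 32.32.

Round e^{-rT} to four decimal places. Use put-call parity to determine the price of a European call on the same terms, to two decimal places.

exp(−rT) = exp(−0.068·0.3333) = 0.9776
Put-call parity: C − P = S − K·e^(−rT) = 450 − 420·0.9776 = 450 − 410.5920 = 39.4080
C = P + (C − P) = 32.32 + (39.4080) = 71.7280

71.73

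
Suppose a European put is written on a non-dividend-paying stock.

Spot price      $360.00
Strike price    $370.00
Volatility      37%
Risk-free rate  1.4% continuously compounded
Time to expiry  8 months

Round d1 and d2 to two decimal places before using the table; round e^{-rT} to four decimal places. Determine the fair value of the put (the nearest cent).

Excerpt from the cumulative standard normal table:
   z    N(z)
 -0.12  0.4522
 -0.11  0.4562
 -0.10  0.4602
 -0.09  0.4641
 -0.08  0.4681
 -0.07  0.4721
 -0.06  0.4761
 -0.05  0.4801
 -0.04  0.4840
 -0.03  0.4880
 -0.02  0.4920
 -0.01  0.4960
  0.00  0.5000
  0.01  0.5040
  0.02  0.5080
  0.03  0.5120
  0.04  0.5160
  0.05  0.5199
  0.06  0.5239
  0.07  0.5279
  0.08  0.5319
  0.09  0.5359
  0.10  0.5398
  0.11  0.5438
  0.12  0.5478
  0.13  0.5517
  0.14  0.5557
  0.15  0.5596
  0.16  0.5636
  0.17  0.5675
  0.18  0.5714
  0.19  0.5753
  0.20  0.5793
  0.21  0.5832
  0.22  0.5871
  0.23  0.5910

σ√T = 0.37·√0.6667 = 0.3021
d₁ = [ln(360/370) + (0.014 + ½·0.37²)·0.6667] / (σ√T) = (-0.0274 + 0.0550) / 0.3021 = 0.0913 which rounds to 0.09
d₂ = 0.0913 − 0.3021 = -0.2109 which rounds to -0.21
e^(−rT) = e^(−0.014·0.6667) = 0.9907
N(−d₂) = N(0.21) = 0.5832;  N(−d₁) = N(-0.09) = 0.4641
P = 370·0.9907·0.5832 − 360·0.4641 = 213.7772 − 167.0760 = 46.7012

$46.70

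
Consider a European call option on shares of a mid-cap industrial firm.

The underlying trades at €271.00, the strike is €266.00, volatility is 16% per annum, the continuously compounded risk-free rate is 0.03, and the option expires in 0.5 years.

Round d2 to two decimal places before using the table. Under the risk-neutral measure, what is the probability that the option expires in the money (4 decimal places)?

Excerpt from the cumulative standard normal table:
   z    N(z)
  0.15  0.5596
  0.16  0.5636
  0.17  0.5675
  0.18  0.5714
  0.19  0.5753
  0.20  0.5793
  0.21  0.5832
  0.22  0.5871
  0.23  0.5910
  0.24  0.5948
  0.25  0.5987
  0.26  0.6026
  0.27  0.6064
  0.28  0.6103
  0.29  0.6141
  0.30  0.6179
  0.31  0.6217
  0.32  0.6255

σ√T = 0.16 × 0.7071 = 0.1131
ln(S/K) + (r + σ²/2)T = ln(271/266) + (0.03 + 0.16²/2)·0.5 = 0.0186 + 0.0214 = 0.0400
d₁ = 0.0400 / 0.1131 = 0.3538 ⇒ 0.35
d₂ = d₁ − σ√T = 0.3538 − 0.1131 = 0.2406 ⇒ 0.24
Risk-neutral Pr[S_T > K] = N(d₂) = N(0.24) = 0.5948

0.5948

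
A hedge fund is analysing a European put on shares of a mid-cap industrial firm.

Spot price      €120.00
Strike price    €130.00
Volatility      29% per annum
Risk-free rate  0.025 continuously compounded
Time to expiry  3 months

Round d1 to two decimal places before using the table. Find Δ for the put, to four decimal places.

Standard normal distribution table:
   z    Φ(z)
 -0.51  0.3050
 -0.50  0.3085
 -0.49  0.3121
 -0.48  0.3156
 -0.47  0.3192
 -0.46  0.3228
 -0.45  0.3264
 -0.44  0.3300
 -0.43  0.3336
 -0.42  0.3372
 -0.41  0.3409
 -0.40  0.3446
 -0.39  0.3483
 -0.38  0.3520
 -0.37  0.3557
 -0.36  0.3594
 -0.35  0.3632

-0.6700

σ√T = 0.29 × 0.5000 = 0.1450
d₁ = [ln(120/130) + (0.025 + 0.29²/2)·0.25] / 0.1450 = [-0.0800 + 0.0168] / 0.1450 = -0.4364 ⇒ -0.44
N(d₁) = N(-0.44) = 0.3300
Δ_put = N(d₁) − 1 = 0.3300 − 1 = -0.6700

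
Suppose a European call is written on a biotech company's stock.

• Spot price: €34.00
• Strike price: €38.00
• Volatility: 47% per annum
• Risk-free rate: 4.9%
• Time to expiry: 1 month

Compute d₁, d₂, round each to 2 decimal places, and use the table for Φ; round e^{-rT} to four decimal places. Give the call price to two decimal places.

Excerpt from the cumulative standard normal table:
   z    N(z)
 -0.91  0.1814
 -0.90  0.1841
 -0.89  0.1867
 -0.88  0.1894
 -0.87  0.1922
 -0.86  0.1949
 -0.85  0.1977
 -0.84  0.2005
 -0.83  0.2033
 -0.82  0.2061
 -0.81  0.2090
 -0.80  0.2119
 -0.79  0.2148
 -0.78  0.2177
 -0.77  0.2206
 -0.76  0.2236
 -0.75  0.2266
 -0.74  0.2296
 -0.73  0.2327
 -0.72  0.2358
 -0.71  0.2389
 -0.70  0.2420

€0.64

σ√T = 0.47 × 0.2887 = 0.1357
d₁ = [ln(34/38) + (0.049 + ½·0.47²)·0.08333] / (σ√T) = (-0.1112 + 0.0133) / 0.1357 = -0.7218 which rounds to -0.72
d₂ = -0.7218 − 0.1357 = -0.8575 which rounds to -0.86
exp(−rT) = exp(−0.049·0.08333) = 0.9959
N(d₁) = N(-0.72) = 0.2358;  N(d₂) = N(-0.86) = 0.1949
C = 34·0.2358 − 38·0.9959·0.1949 = 8.0172 − 7.3758 = 0.6414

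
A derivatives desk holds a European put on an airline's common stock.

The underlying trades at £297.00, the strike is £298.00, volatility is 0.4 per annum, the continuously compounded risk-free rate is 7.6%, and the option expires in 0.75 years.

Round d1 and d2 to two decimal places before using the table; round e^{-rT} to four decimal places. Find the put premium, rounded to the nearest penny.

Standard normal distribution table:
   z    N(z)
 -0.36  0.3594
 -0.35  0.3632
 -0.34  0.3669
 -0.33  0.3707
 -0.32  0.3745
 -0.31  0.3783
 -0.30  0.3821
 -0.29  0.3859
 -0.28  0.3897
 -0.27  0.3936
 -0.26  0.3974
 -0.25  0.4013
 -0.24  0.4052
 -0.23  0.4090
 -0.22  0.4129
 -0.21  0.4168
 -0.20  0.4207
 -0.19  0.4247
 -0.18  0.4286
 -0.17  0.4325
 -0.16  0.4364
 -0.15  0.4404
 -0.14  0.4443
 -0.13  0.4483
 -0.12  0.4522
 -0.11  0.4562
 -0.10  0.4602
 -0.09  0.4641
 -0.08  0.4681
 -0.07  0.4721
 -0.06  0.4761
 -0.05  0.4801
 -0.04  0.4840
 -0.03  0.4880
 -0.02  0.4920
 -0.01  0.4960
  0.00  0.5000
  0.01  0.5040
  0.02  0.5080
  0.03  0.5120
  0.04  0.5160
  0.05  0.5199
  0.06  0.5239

σ√T = 0.4 × 0.8660 = 0.3464
d₁ = [ln(297/298) + (0.076 + 0.4²/2)·0.75] / 0.3464 = [-0.0034 + 0.1170] / 0.3464 = 0.3280 which rounds to 0.33
d₂ = d₁ − σ√T = 0.3280 − 0.3464 = -0.0184 which rounds to -0.02
exp(−rT) = exp(−0.076·0.75) = 0.9446
P = 298·0.9446·N(0.02) − 297·N(-0.33) = 298·0.9446·0.5080 − 297·0.3707 = 142.9973 − 110.0979 = 32.8994

£32.90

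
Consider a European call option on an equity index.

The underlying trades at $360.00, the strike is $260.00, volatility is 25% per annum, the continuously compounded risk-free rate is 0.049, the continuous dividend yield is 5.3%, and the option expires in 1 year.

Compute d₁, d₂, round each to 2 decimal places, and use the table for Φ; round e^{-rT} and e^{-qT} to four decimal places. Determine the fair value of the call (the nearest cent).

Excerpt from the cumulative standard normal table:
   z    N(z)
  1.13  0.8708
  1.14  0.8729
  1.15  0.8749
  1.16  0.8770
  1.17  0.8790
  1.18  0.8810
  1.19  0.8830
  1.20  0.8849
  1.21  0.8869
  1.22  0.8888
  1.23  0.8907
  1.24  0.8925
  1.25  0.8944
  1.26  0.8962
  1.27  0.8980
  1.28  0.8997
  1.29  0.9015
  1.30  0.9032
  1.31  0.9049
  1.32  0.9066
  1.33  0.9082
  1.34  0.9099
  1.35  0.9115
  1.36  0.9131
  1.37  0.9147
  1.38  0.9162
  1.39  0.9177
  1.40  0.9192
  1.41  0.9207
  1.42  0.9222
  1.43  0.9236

σ√T = 0.25·√1 = 0.2500
d₁ = [ln(360/260) + (0.049 − 0.053 + ½·0.25²)·1] / (σ√T) = (0.3254 + 0.0273) / 0.2500 = 1.4107 ⇒ 1.41
d₂ = 1.4107 − 0.2500 = 1.1607 ⇒ 1.16
e^(−qT) = e^(−0.053·1) = 0.9484;  e^(−rT) = e^(−0.049·1) = 0.9522
C = 360·0.9484·N(1.41) − 260·0.9522·N(1.16) = 360·0.9484·0.9207 − 260·0.9522·0.8770 = 314.3491 − 217.1206 = 97.2284

$97.23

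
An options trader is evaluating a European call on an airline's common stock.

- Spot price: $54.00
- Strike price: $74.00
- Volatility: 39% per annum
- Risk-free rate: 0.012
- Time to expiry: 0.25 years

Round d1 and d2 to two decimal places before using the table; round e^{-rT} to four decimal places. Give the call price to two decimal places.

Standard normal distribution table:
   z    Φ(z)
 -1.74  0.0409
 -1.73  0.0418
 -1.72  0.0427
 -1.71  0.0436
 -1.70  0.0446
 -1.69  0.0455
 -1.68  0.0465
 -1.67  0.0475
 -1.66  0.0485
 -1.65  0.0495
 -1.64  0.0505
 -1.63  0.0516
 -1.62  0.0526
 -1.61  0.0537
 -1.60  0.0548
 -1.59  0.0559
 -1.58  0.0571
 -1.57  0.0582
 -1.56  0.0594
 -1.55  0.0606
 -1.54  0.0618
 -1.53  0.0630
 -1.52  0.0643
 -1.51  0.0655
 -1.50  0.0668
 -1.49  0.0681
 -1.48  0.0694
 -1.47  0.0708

σ√T = 0.39 × 0.5000 = 0.1950
d₁ = [ln(54/74) + (0.012 + 0.39²/2)·0.25] / 0.1950 = [-0.3151 + 0.0220] / 0.1950 = -1.5029 → -1.50
d₂ = d₁ − σ√T = -1.5029 − 0.1950 = -1.6979 → -1.70
exp(−rT) = exp(−0.012·0.25) = 0.9970
N(d₁) = N(-1.50) = 0.0668;  N(d₂) = N(-1.70) = 0.0446
C = 54·0.0668 − 74·0.9970·0.0446 = 3.6072 − 3.2905 = 0.3167

$0.32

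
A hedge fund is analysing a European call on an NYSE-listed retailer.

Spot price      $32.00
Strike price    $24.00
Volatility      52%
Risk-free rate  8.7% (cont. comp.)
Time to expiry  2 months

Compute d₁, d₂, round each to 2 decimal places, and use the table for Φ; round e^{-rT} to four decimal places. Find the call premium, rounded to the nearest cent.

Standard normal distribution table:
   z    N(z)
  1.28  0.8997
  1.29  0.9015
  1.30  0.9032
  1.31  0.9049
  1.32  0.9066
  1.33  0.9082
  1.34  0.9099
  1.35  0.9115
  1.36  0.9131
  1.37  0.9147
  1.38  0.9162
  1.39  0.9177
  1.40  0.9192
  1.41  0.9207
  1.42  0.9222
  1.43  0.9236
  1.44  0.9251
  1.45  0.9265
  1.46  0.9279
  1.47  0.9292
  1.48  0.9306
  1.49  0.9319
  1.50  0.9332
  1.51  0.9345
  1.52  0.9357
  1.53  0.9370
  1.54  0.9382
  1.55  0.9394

$8.54

σ√T = 0.52·√0.1667 = 0.2123
d₁ = [ln(32/24) + (0.087 + 0.52²/2)·0.1667] / 0.2123 = [0.2877 + 0.0370] / 0.2123 = 1.5296 ⇒ 1.53
d₂ = d₁ − σ√T = 1.5296 − 0.2123 = 1.3173 ⇒ 1.32
e^(−rT) = e^(−0.087·0.1667) = 0.9856
N(d₁) = N(1.53) = 0.9370;  N(d₂) = N(1.32) = 0.9066
C = 32·0.9370 − 24·0.9856·0.9066 = 29.9840 − 21.4451 = 8.5389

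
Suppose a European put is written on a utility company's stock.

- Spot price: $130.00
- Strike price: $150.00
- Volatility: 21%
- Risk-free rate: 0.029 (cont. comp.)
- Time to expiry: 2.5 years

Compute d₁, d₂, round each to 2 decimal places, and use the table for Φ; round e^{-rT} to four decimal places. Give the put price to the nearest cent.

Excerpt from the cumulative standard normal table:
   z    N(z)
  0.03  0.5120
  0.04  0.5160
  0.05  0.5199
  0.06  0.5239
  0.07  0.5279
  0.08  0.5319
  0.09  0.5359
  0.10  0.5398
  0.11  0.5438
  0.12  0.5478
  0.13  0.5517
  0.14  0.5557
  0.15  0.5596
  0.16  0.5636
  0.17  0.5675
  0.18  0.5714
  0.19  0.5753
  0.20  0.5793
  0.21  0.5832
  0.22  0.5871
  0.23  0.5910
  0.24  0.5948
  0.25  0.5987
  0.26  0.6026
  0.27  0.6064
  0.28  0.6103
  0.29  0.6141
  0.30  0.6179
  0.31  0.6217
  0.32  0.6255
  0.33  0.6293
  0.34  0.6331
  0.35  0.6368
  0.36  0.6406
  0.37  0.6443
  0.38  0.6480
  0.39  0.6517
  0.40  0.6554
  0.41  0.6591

σ√T = 0.21·√2.5 = 0.3320
d₁ = [ln(130/150) + (0.029 + 0.21²/2)·2.5] / 0.3320 = [-0.1431 + 0.1276] / 0.3320 = -0.0466 ≈ -0.05
d₂ = d₁ − σ√T = -0.0466 − 0.3320 = -0.3786 ≈ -0.38
exp(−rT) = exp(−0.029·2.5) = 0.9301
N(−d₂) = N(0.38) = 0.6480;  N(−d₁) = N(0.05) = 0.5199
P = 150·0.9301·0.6480 − 130·0.5199 = 90.4057 − 67.5870 = 22.8187

$22.82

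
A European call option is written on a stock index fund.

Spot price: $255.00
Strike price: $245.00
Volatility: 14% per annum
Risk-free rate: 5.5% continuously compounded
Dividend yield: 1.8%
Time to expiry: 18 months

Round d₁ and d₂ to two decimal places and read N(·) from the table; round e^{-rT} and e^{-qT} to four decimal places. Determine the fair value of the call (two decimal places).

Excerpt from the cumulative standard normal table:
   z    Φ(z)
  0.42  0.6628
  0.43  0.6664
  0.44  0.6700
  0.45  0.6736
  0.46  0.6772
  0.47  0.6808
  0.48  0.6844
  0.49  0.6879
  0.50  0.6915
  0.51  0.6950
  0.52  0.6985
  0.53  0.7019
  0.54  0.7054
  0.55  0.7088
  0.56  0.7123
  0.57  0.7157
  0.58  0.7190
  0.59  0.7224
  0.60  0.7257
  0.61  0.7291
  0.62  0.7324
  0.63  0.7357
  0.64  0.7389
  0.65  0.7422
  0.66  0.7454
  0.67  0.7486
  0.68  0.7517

σ√T = 0.14 × 1.2247 = 0.1715
d₁ = [ln(255/245) + (0.055 − 0.018 + 0.14²/2)·1.5] / 0.1715 = [0.0400 + 0.0702] / 0.1715 = 0.6427 ≈ 0.64
d₂ = d₁ − σ√T = 0.6427 − 0.1715 = 0.4713 ≈ 0.47
exp(−qT) = exp(−0.018·1.5) = 0.9734;  exp(−rT) = exp(−0.055·1.5) = 0.9208
N(d₁) = N(0.64) = 0.7389;  N(d₂) = N(0.47) = 0.6808
C = 255·0.9734·0.7389 − 245·0.9208·0.6808 = 183.4075 − 153.5858 = 29.8218

$29.82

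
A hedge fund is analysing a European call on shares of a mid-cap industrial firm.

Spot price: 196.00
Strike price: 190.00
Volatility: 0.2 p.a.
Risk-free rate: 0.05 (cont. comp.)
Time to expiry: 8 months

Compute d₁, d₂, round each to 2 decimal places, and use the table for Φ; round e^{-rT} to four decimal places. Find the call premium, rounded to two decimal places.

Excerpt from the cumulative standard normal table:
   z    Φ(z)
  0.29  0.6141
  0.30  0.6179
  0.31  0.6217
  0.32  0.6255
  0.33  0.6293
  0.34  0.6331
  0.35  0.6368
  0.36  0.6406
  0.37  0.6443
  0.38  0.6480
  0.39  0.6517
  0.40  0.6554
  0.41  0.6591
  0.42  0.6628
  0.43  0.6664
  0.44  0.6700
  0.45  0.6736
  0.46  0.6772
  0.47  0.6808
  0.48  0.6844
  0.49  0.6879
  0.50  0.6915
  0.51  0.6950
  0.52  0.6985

σ√T = 0.2 × 0.8165 = 0.1633
d₁ = [ln(196/190) + (0.05 + ½·0.2²)·0.6667] / (σ√T) = (0.0311 + 0.0467) / 0.1633 = 0.4762 → 0.48
d₂ = 0.4762 − 0.1633 = 0.3129 → 0.31
e^(−rT) = e^(−0.05·0.6667) = 0.9672
C = 196·N(0.48) − 190·0.9672·N(0.31) = 196·0.6844 − 190·0.9672·0.6217 = 134.1424 − 114.2486 = 19.8938

19.89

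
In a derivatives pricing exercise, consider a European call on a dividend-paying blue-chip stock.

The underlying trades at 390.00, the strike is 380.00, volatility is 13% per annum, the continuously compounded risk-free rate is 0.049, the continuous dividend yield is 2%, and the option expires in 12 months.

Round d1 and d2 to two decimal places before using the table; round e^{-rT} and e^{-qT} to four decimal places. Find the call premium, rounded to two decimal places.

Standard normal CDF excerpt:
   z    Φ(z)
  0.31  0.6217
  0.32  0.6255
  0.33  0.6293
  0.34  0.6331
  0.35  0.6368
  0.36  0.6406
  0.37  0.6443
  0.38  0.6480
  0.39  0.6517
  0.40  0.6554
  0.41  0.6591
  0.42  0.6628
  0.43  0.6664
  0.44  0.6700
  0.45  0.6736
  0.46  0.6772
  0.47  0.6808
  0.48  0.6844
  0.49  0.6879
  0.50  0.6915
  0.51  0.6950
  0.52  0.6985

31.18

σ√T = 0.13·√1 = 0.1300
d₁ = [ln(390/380) + (0.049 − 0.02 + 0.13²/2)·1] / 0.1300 = [0.0260 + 0.0375] / 0.1300 = 0.4879 ≈ 0.49
d₂ = d₁ − σ√T = 0.4879 − 0.1300 = 0.3579 ≈ 0.36
e^(−qT) = e^(−0.02·1) = 0.9802;  e^(−rT) = e^(−0.049·1) = 0.9522
C = 390·0.9802·N(0.49) − 380·0.9522·N(0.36) = 390·0.9802·0.6879 − 380·0.9522·0.6406 = 262.9690 − 231.7921 = 31.1769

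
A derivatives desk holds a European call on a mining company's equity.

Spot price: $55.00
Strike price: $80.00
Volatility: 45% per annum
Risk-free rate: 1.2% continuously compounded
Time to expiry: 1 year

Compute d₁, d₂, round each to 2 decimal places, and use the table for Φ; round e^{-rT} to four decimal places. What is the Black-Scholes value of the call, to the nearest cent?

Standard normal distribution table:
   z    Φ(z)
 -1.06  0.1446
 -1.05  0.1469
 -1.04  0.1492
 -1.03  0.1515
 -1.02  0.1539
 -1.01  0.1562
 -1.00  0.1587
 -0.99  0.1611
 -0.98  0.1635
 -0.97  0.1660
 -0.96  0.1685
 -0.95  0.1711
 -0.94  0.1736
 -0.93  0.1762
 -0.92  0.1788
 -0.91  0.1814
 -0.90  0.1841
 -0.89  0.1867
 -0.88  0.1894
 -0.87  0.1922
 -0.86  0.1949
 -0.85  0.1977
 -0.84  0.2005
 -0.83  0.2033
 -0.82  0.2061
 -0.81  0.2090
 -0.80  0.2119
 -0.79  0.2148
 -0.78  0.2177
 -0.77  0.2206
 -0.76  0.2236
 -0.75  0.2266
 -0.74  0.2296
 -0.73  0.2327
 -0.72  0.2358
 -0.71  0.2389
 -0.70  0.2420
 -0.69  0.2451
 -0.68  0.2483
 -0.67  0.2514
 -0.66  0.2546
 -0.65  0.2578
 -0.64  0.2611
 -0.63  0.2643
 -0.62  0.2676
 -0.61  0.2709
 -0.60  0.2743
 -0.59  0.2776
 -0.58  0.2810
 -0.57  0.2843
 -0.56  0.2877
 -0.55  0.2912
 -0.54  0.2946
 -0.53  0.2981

σ√T = 0.45·√1 = 0.4500
d₁ = [ln(55/80) + (0.012 + 0.45²/2)·1] / 0.4500 = [-0.3747 + 0.1133] / 0.4500 = -0.5810 ⇒ -0.58
d₂ = d₁ − σ√T = -0.5810 − 0.4500 = -1.0310 ⇒ -1.03
exp(−rT) = exp(−0.012·1) = 0.9881
N(d₁) = N(-0.58) = 0.2810;  N(d₂) = N(-1.03) = 0.1515
C = 55·0.2810 − 80·0.9881·0.1515 = 15.4550 − 11.9758 = 3.4792

$3.48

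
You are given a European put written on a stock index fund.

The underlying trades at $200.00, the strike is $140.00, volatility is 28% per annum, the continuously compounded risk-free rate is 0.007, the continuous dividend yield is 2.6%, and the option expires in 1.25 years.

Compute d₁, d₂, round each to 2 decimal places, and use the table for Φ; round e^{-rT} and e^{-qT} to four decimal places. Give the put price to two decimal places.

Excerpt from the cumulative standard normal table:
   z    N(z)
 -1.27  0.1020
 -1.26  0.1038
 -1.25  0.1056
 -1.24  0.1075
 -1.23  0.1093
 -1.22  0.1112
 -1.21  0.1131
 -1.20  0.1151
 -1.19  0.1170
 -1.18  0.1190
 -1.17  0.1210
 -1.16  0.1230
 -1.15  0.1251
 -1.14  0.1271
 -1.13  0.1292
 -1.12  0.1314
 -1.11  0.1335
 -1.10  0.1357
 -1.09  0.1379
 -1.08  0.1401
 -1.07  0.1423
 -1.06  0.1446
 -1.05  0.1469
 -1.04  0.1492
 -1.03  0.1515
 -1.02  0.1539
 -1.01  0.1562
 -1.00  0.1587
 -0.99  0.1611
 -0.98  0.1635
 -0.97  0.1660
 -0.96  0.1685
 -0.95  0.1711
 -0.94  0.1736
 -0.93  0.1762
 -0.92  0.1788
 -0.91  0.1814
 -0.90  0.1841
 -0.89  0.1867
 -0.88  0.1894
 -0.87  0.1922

σ√T = 0.28 × 1.1180 = 0.3130
d₁ = [ln(200/140) + (0.007 − 0.026 + 0.28²/2)·1.25] / 0.3130 = [0.3567 + 0.0253] / 0.3130 = 1.2200 ≈ 1.22
d₂ = d₁ − σ√T = 1.2200 − 0.3130 = 0.9070 ≈ 0.91
exp(−qT) = exp(−0.026·1.25) = 0.9680;  exp(−rT) = exp(−0.007·1.25) = 0.9913
P = 140·0.9913·N(-0.91) − 200·0.9680·N(-1.22) = 140·0.9913·0.1814 − 200·0.9680·0.1112 = 25.1751 − 21.5283 = 3.6467

$3.65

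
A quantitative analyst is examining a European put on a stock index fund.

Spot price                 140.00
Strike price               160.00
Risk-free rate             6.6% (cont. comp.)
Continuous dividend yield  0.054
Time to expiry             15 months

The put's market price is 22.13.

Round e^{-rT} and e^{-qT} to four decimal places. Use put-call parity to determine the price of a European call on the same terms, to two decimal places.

e^(−qT) = e^(−0.054·1.25) = 0.9347;  e^(−rT) = e^(−0.066·1.25) = 0.9208
Put-call parity: C − P = S·e^(−qT) − K·e^(−rT) = 140·0.9347 − 160·0.9208 = 130.8580 − 147.3280 = -16.4700
C = P + (C − P) = 22.13 + (-16.4700) = 5.6600

5.66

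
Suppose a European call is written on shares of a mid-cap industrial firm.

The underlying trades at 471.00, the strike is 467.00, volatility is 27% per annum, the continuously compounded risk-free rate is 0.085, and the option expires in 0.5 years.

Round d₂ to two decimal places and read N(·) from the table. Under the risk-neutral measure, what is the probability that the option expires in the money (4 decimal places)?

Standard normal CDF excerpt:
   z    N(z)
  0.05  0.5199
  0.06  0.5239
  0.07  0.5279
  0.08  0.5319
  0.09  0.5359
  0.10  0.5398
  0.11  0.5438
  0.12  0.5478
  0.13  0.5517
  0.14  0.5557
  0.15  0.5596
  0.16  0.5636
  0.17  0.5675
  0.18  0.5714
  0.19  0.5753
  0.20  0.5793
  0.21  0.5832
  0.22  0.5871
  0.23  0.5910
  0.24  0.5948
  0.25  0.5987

0.5675

T = 0.5;  σ√T = 0.1909
d₁ = [ln(471/467) + (0.085 + 0.27²/2)·0.5] / 0.1909 = [0.0085 + 0.0607] / 0.1909 = 0.3627 which rounds to 0.36
d₂ = d₁ − σ√T = 0.3627 − 0.1909 = 0.1718 which rounds to 0.17
Risk-neutral Pr[S_T > K] = N(d₂) = N(0.17) = 0.5675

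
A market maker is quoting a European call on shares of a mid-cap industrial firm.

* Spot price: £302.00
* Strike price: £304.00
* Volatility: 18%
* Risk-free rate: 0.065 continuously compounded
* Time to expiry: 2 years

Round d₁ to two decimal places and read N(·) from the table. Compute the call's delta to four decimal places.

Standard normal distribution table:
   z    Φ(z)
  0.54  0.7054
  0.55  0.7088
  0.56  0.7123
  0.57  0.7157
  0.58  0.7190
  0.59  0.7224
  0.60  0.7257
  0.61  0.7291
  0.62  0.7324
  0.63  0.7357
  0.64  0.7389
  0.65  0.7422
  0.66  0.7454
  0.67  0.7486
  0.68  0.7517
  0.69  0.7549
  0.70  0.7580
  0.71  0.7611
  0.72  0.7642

0.7291

T = 2;  σ√T = 0.2546
d₁ = [ln(302/304) + (0.065 + ½·0.18²)·2] / (σ√T) = (-0.0066 + 0.1624) / 0.2546 = 0.6120 → 0.61
N(d₁) = N(0.61) = 0.7291
Δ_call = N(d₁) = 0.7291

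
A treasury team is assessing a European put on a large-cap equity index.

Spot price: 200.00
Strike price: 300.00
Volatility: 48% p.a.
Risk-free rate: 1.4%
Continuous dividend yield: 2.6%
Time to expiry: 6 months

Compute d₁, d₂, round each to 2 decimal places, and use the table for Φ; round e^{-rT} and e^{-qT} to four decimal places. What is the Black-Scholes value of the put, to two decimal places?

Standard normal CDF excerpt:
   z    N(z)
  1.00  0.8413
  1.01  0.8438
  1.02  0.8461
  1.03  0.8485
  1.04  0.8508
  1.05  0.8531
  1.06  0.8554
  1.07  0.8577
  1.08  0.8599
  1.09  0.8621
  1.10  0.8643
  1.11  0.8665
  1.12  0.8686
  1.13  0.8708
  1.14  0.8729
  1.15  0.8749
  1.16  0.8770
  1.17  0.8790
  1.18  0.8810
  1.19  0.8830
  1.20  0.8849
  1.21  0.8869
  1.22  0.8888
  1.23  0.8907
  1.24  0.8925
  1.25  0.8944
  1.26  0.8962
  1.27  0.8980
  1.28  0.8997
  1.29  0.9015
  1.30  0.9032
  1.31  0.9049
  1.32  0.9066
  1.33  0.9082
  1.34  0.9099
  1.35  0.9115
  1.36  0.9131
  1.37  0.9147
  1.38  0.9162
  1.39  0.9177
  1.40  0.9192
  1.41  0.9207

σ√T = 0.48 × 0.7071 = 0.3394
d₁ = [ln(200/300) + (0.014 − 0.026 + ½·0.48²)·0.5] / (σ√T) = (-0.4055 + 0.0516) / 0.3394 = -1.0426 ⇒ -1.04
d₂ = -1.0426 − 0.3394 = -1.3820 ⇒ -1.38
e^(−qT) = e^(−0.026·0.5) = 0.9871;  e^(−rT) = e^(−0.014·0.5) = 0.9930
P = 300·0.9930·N(1.38) − 200·0.9871·N(1.04) = 300·0.9930·0.9162 − 200·0.9871·0.8508 = 272.9360 − 167.9649 = 104.9710

104.97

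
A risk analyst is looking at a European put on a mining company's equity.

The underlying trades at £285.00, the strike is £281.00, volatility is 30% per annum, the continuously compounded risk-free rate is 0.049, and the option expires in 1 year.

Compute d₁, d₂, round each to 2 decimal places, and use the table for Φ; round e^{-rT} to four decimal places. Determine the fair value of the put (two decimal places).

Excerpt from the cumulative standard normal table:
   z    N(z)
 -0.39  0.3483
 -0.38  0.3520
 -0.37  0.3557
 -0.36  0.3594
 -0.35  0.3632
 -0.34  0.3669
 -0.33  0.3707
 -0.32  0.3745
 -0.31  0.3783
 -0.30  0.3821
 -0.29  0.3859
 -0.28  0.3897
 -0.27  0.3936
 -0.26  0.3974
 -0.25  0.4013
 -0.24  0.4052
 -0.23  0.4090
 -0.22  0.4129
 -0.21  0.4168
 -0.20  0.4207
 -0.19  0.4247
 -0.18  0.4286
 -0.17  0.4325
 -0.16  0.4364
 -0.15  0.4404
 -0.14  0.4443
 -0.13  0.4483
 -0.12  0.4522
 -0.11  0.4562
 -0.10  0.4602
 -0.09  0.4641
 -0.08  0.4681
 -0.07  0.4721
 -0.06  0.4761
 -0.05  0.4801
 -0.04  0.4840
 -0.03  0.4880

σ√T = 0.3·√1 = 0.3000
d₁ = [ln(285/281) + (0.049 + 0.3²/2)·1] / 0.3000 = [0.0141 + 0.0940] / 0.3000 = 0.3604 ≈ 0.36
d₂ = d₁ − σ√T = 0.3604 − 0.3000 = 0.0604 ≈ 0.06
exp(−rT) = exp(−0.049·1) = 0.9522
P = 281·0.9522·N(-0.06) − 285·N(-0.36) = 281·0.9522·0.4761 − 285·0.3594 = 127.3892 − 102.4290 = 24.9602

£24.96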